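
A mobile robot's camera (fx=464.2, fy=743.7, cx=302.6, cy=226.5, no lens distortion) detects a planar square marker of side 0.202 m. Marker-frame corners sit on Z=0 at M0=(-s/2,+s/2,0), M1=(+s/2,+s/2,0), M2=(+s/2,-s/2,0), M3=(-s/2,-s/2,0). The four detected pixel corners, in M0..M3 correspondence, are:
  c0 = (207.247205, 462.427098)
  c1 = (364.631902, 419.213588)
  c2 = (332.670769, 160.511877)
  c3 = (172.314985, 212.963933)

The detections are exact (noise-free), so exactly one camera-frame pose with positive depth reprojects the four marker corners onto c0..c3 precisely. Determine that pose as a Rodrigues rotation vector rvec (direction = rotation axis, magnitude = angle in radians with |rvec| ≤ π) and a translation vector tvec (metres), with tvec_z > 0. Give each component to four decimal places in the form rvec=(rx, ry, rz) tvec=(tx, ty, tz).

Intrinsics K: fx=464.2, fy=743.7, cx=302.6, cy=226.5
Marker side s = 0.202 m; corners in marker frame (Z=0):
  M0 = (-0.1010, +0.1010, 0)
  M1 = (+0.1010, +0.1010, 0)
  M2 = (+0.1010, -0.1010, 0)
  M3 = (-0.1010, -0.1010, 0)
Detected image corners:
  c0 = (207.247205, 462.427098) px
  c1 = (364.631902, 419.213588) px
  c2 = (332.670769, 160.511877) px
  c3 = (172.314985, 212.963933) px
Planar DLT: solve 8×8 A·h = b for H (H[2,2]=1):
  H  [+744.29432 +199.48103 +268.17360]
  H  [-285.57343 +1296.85270 +315.76720]
  H  [-0.15638 +0.12550 +1.00000]
B = K⁻¹H; ‖b₁‖=1.745205, ‖b₂‖=1.745205; λ = 2/(‖b₁‖+‖b₂‖) = 0.572999, sign → tz>0 ⇒ λ=+0.572999
r₁ = λ·B[:,0] = (+0.97715,-0.19274,-0.08960); r₂ = λ·B[:,1] = (+0.19936,+0.97728,+0.07191)
r₃ = r₁×r₂ = (+0.07371,-0.08813,+0.99338); SVD([r₁ r₂ r₃]) → R = UVᵀ:
  R  [+0.97715 +0.19936 +0.07371]
  R  [-0.19274 +0.97728 -0.08813]
  R  [-0.08960 +0.07191 +0.99338]
t = (-0.04250, +0.06878, +0.57300) m
tr R = 2.947814; θ = arccos((tr R − 1)/2) = 0.228943 rad = 13.117°
axis k = ((R−Rᵀ)₃₂, (R−Rᵀ)₁₃, (R−Rᵀ)₂₁) / (2 sinθ) = (+0.352603, +0.359796, -0.863839)
rvec = θ·k = (+0.080726, +0.082373, -0.197770)

rvec=(0.0807, 0.0824, -0.1978) tvec=(-0.0425, 0.0688, 0.5730)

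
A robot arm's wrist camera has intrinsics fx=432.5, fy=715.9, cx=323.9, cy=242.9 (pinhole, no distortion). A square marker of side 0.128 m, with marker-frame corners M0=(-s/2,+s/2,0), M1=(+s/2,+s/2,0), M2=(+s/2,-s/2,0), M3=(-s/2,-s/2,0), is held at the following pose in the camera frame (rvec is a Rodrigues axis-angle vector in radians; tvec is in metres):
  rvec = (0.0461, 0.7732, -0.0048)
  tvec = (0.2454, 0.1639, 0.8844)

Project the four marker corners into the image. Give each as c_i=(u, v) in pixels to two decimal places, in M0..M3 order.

Intrinsics K: fx=432.5, fy=715.9, cx=323.9, cy=242.9
Marker side s = 0.128 m; corners in marker frame (Z=0):
  M0 = (-0.0640, +0.0640, 0)
  M1 = (+0.0640, +0.0640, 0)
  M2 = (+0.0640, -0.0640, 0)
  M3 = (-0.0640, -0.0640, 0)
rvec = (0.0461, 0.7732, -0.0048), |rvec| = θ = 0.77459 rad = 44.381°
Rodrigues: sinθ=0.69942, 1−cosθ=0.28529; R = I + sinθ·[k]× + (1−cosθ)·[k]×²:
    [+0.71572 +0.02128 +0.69806]
    [+0.01261 +0.99898 -0.04339]
    [-0.69827 +0.03986 +0.71472]
t = (0.2454, 0.1639, 0.8844) m
M0: Pc = R·M0+t = (+0.20096, +0.22703, +0.93164); u = 432.5·(+0.20096)/0.93164 + 323.9 = 417.1908, v = 715.9·(+0.22703)/0.93164 + 242.9 = 417.3544
M1: Pc = R·M1+t = (+0.29257, +0.22864, +0.84226); u = 432.5·(+0.29257)/0.84226 + 323.9 = 474.1333, v = 715.9·(+0.22864)/0.84226 + 242.9 = 437.2396
M2: Pc = R·M2+t = (+0.28984, +0.10077, +0.83716); u = 432.5·(+0.28984)/0.83716 + 323.9 = 473.6415, v = 715.9·(+0.10077)/0.83716 + 242.9 = 329.0762
M3: Pc = R·M3+t = (+0.19823, +0.09916, +0.92654); u = 432.5·(+0.19823)/0.92654 + 323.9 = 416.4329, v = 715.9·(+0.09916)/0.92654 + 242.9 = 319.5155

c0=(417.19, 417.35) c1=(474.13, 437.24) c2=(473.64, 329.08) c3=(416.43, 319.52)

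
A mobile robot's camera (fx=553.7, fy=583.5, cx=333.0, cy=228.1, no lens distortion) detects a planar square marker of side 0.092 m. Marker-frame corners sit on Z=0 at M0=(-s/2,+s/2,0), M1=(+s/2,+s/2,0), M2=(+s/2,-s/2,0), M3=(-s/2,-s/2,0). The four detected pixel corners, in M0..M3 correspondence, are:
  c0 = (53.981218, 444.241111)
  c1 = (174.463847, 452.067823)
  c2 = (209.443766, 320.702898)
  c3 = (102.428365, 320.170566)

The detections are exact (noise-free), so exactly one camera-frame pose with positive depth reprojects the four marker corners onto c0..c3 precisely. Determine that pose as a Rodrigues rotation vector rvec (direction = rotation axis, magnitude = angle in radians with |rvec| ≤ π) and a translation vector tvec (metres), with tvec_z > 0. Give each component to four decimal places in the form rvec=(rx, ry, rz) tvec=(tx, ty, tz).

rvec=(-0.6568, 0.2334, 0.0451) tvec=(-0.1433, 0.1042, 0.4006)

Intrinsics K: fx=553.7, fy=583.5, cx=333.0, cy=228.1
Marker side s = 0.092 m; corners in marker frame (Z=0):
  M0 = (-0.0460, +0.0460, 0)
  M1 = (+0.0460, +0.0460, 0)
  M2 = (+0.0460, -0.0460, 0)
  M3 = (-0.0460, -0.0460, 0)
Detected image corners:
  c0 = (53.981218, 444.241111) px
  c1 = (174.463847, 452.067823) px
  c2 = (209.443766, 320.702898) px
  c3 = (102.428365, 320.170566) px
Planar DLT: solve 8×8 A·h = b for H (H[2,2]=1):
  H  [+1154.12240 -657.49146 +135.01913]
  H  [-177.04796 +812.06067 +379.84439]
  H  [-0.57182 -1.49659 +1.00000]
B = K⁻¹H; ‖b₁‖=2.495978, ‖b₂‖=2.495978; λ = 2/(‖b₁‖+‖b₂‖) = 0.400645, sign → tz>0 ⇒ λ=+0.400645
r₁ = λ·B[:,0] = (+0.97288,-0.03201,-0.22910); r₂ = λ·B[:,1] = (-0.11514,+0.79197,-0.59960)
r₃ = r₁×r₂ = (+0.20063,+0.60972,+0.76681); SVD([r₁ r₂ r₃]) → R = UVᵀ:
  R  [+0.97288 -0.11514 +0.20063]
  R  [-0.03201 +0.79197 +0.60972]
  R  [-0.22910 -0.59960 +0.76681]
t = (-0.14325, +0.10419, +0.40064) m
tr R = 2.531658; θ = arccos((tr R − 1)/2) = 0.698467 rad = 40.019°
axis k = ((R−Rᵀ)₃₂, (R−Rᵀ)₁₃, (R−Rᵀ)₂₁) / (2 sinθ) = (-0.940306, +0.334135, +0.064641)
rvec = θ·k = (-0.656772, +0.233382, +0.045149)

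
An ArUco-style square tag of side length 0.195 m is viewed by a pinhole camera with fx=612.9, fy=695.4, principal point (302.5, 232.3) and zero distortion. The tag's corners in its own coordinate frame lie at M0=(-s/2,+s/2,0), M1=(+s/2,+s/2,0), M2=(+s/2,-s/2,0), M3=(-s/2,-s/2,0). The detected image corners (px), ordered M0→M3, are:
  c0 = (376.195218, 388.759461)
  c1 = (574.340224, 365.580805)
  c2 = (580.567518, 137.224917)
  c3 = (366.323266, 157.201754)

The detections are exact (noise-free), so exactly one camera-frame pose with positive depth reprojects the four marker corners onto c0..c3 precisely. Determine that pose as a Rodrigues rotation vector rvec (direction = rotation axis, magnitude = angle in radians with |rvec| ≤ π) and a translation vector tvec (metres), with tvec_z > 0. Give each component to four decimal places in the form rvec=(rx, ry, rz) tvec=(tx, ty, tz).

Intrinsics K: fx=612.9, fy=695.4, cx=302.5, cy=232.3
Marker side s = 0.195 m; corners in marker frame (Z=0):
  M0 = (-0.0975, +0.0975, 0)
  M1 = (+0.0975, +0.0975, 0)
  M2 = (+0.0975, -0.0975, 0)
  M3 = (-0.0975, -0.0975, 0)
Detected image corners:
  c0 = (376.195218, 388.759461) px
  c1 = (574.340224, 365.580805) px
  c2 = (580.567518, 137.224917) px
  c3 = (366.323266, 157.201754) px
Planar DLT: solve 8×8 A·h = b for H (H[2,2]=1):
  H  [+1107.45038 +198.38272 +475.48654]
  H  [-82.42644 +1283.90762 +266.55505]
  H  [+0.10888 +0.39944 +1.00000]
B = K⁻¹H; ‖b₁‖=1.763357, ‖b₂‖=1.763357; λ = 2/(‖b₁‖+‖b₂‖) = 0.567100, sign → tz>0 ⇒ λ=+0.567100
r₁ = λ·B[:,0] = (+0.99422,-0.08785,+0.06175); r₂ = λ·B[:,1] = (+0.07176,+0.97136,+0.22652)
r₃ = r₁×r₂ = (-0.07988,-0.22078,+0.97205); SVD([r₁ r₂ r₃]) → R = UVᵀ:
  R  [+0.99422 +0.07176 -0.07988]
  R  [-0.08785 +0.97136 -0.22078]
  R  [+0.06175 +0.22652 +0.97205]
t = (+0.16006, +0.02794, +0.56710) m
tr R = 2.937625; θ = arccos((tr R − 1)/2) = 0.250404 rad = 14.347°
axis k = ((R−Rᵀ)₃₂, (R−Rᵀ)₁₃, (R−Rᵀ)₂₁) / (2 sinθ) = (+0.902563, -0.285773, -0.322048)
rvec = θ·k = (+0.226005, -0.071559, -0.080642)

rvec=(0.2260, -0.0716, -0.0806) tvec=(0.1601, 0.0279, 0.5671)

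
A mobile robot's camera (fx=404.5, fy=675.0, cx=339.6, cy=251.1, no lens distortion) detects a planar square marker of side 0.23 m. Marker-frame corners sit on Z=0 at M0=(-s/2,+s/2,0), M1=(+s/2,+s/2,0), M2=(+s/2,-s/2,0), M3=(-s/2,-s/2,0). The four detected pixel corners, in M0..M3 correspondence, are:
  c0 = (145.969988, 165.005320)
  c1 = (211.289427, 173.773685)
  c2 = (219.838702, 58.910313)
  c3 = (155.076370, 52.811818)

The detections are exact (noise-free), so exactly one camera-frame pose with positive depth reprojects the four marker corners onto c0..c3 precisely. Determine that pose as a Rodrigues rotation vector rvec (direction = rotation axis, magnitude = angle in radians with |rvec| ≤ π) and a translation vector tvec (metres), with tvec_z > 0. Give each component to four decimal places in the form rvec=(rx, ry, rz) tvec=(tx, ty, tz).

Intrinsics K: fx=404.5, fy=675.0, cx=339.6, cy=251.1
Marker side s = 0.23 m; corners in marker frame (Z=0):
  M0 = (-0.1150, +0.1150, 0)
  M1 = (+0.1150, +0.1150, 0)
  M2 = (+0.1150, -0.1150, 0)
  M3 = (-0.1150, -0.1150, 0)
Detected image corners:
  c0 = (145.969988, 165.005320) px
  c1 = (211.289427, 173.773685) px
  c2 = (219.838702, 58.910313) px
  c3 = (155.076370, 52.811818) px
Planar DLT: solve 8×8 A·h = b for H (H[2,2]=1):
  H  [+264.67071 -47.67026 +182.69935]
  H  [+21.14330 +487.82927 +112.25224]
  H  [-0.09893 -0.05067 +1.00000]
B = K⁻¹H; ‖b₁‖=0.747093, ‖b₂‖=0.747093; λ = 2/(‖b₁‖+‖b₂‖) = 1.338521, sign → tz>0 ⇒ λ=+1.338521
r₁ = λ·B[:,0] = (+0.98699,+0.09119,-0.13242); r₂ = λ·B[:,1] = (-0.10080,+0.99259,-0.06782)
r₃ = r₁×r₂ = (+0.12526,+0.08029,+0.98887); SVD([r₁ r₂ r₃]) → R = UVᵀ:
  R  [+0.98699 -0.10080 +0.12526]
  R  [+0.09119 +0.99259 +0.08029]
  R  [-0.13242 -0.06782 +0.98887]
t = (-0.51920, -0.27533, +1.33852) m
tr R = 2.968452; θ = arccos((tr R − 1)/2) = 0.177851 rad = 10.190°
axis k = ((R−Rᵀ)₃₂, (R−Rᵀ)₁₃, (R−Rᵀ)₂₁) / (2 sinθ) = (-0.418590, +0.728253, +0.542614)
rvec = θ·k = (-0.074446, +0.129520, +0.096504)

rvec=(-0.0744, 0.1295, 0.0965) tvec=(-0.5192, -0.2753, 1.3385)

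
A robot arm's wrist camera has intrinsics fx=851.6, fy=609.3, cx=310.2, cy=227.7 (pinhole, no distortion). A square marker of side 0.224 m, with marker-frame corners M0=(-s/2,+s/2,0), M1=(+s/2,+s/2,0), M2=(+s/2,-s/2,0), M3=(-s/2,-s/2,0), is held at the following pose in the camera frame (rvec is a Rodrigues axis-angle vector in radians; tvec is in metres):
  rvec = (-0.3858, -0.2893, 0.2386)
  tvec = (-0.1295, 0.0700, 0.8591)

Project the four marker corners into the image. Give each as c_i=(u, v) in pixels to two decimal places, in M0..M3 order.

c0=(36.72, 335.28) c1=(265.05, 374.44) c2=(304.86, 228.23) c3=(102.23, 184.47)

Intrinsics K: fx=851.6, fy=609.3, cx=310.2, cy=227.7
Marker side s = 0.224 m; corners in marker frame (Z=0):
  M0 = (-0.1120, +0.1120, 0)
  M1 = (+0.1120, +0.1120, 0)
  M2 = (+0.1120, -0.1120, 0)
  M3 = (-0.1120, -0.1120, 0)
rvec = (-0.3858, -0.2893, 0.2386), |rvec| = θ = 0.53802 rad = 30.826°
Rodrigues: sinθ=0.51244, 1−cosθ=0.14128; R = I + sinθ·[k]× + (1−cosθ)·[k]×²:
    [+0.93137 -0.17278 -0.32047]
    [+0.28173 +0.89957 +0.33377]
    [+0.23062 -0.40114 +0.88651]
t = (-0.1295, 0.0700, 0.8591) m
M0: Pc = R·M0+t = (-0.25316, +0.13920, +0.78834); u = 851.6·(-0.25316)/0.78834 + 310.2 = 36.7212, v = 609.3·(+0.13920)/0.78834 + 227.7 = 335.2849
M1: Pc = R·M1+t = (-0.04454, +0.20231, +0.84000); u = 851.6·(-0.04454)/0.84000 + 310.2 = 265.0466, v = 609.3·(+0.20231)/0.84000 + 227.7 = 374.4436
M2: Pc = R·M2+t = (-0.00584, +0.00080, +0.92986); u = 851.6·(-0.00584)/0.92986 + 310.2 = 304.8558, v = 609.3·(+0.00080)/0.92986 + 227.7 = 228.2251
M3: Pc = R·M3+t = (-0.21446, -0.06231, +0.87820); u = 851.6·(-0.21446)/0.87820 + 310.2 = 102.2340, v = 609.3·(-0.06231)/0.87820 + 227.7 = 184.4720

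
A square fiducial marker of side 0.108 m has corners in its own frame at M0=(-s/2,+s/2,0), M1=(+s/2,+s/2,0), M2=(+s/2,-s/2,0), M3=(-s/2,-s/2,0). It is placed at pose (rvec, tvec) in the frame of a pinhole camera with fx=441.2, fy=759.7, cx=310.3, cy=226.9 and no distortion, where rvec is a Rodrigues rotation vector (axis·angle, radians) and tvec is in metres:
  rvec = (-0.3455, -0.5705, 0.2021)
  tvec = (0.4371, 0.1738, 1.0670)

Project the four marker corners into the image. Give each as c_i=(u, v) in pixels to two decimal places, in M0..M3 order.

c0=(477.94, 382.14) c1=(506.22, 395.92) c2=(503.04, 321.79) c3=(475.67, 304.83)

Intrinsics K: fx=441.2, fy=759.7, cx=310.3, cy=226.9
Marker side s = 0.108 m; corners in marker frame (Z=0):
  M0 = (-0.0540, +0.0540, 0)
  M1 = (+0.0540, +0.0540, 0)
  M2 = (+0.0540, -0.0540, 0)
  M3 = (-0.0540, -0.0540, 0)
rvec = (-0.3455, -0.5705, 0.2021), |rvec| = θ = 0.69691 rad = 39.930°
Rodrigues: sinθ=0.64185, 1−cosθ=0.23317; R = I + sinθ·[k]× + (1−cosθ)·[k]×²:
    [+0.82414 -0.09150 -0.55895]
    [+0.28076 +0.92308 +0.26285]
    [+0.49191 -0.37356 +0.78644]
t = (0.4371, 0.1738, 1.0670) m
M0: Pc = R·M0+t = (+0.38766, +0.20849, +1.02027); u = 441.2·(+0.38766)/1.02027 + 310.3 = 477.9364, v = 759.7·(+0.20849)/1.02027 + 226.9 = 382.1403
M1: Pc = R·M1+t = (+0.47666, +0.23881, +1.07339); u = 441.2·(+0.47666)/1.07339 + 310.3 = 506.2243, v = 759.7·(+0.23881)/1.07339 + 226.9 = 395.9178
M2: Pc = R·M2+t = (+0.48654, +0.13911, +1.11373); u = 441.2·(+0.48654)/1.11373 + 310.3 = 503.0420, v = 759.7·(+0.13911)/1.11373 + 226.9 = 321.7928
M3: Pc = R·M3+t = (+0.39754, +0.10879, +1.06061); u = 441.2·(+0.39754)/1.06061 + 310.3 = 475.6707, v = 759.7·(+0.10879)/1.06061 + 226.9 = 304.8265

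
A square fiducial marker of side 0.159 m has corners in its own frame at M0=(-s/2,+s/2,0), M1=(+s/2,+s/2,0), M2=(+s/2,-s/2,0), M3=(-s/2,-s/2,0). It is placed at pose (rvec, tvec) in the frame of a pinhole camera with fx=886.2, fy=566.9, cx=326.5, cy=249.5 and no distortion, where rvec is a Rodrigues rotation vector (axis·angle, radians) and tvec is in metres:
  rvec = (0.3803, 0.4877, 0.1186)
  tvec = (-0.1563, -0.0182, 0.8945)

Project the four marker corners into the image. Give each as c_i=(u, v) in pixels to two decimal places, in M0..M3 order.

Intrinsics K: fx=886.2, fy=566.9, cx=326.5, cy=249.5
Marker side s = 0.159 m; corners in marker frame (Z=0):
  M0 = (-0.0795, +0.0795, 0)
  M1 = (+0.0795, +0.0795, 0)
  M2 = (+0.0795, -0.0795, 0)
  M3 = (-0.0795, -0.0795, 0)
rvec = (0.3803, 0.4877, 0.1186), |rvec| = θ = 0.62972 rad = 36.080°
Rodrigues: sinθ=0.58892, 1−cosθ=0.19181; R = I + sinθ·[k]× + (1−cosθ)·[k]×²:
    [+0.87815 -0.02120 +0.47792]
    [+0.20063 +0.92324 -0.32768]
    [-0.43428 +0.38364 +0.81500]
t = (-0.1563, -0.0182, 0.8945) m
M0: Pc = R·M0+t = (-0.22780, +0.03925, +0.95952); u = 886.2·(-0.22780)/0.95952 + 326.5 = 116.1093, v = 566.9·(+0.03925)/0.95952 + 249.5 = 272.6881
M1: Pc = R·M1+t = (-0.08817, +0.07115, +0.89047); u = 886.2·(-0.08817)/0.89047 + 326.5 = 238.7503, v = 566.9·(+0.07115)/0.89047 + 249.5 = 294.7945
M2: Pc = R·M2+t = (-0.08480, -0.07565, +0.82948); u = 886.2·(-0.08480)/0.82948 + 326.5 = 235.8993, v = 566.9·(-0.07565)/0.82948 + 249.5 = 197.7990
M3: Pc = R·M3+t = (-0.22443, -0.10755, +0.89853); u = 886.2·(-0.22443)/0.89853 + 326.5 = 105.1517, v = 566.9·(-0.10755)/0.89853 + 249.5 = 181.6459

c0=(116.11, 272.69) c1=(238.75, 294.79) c2=(235.90, 197.80) c3=(105.15, 181.65)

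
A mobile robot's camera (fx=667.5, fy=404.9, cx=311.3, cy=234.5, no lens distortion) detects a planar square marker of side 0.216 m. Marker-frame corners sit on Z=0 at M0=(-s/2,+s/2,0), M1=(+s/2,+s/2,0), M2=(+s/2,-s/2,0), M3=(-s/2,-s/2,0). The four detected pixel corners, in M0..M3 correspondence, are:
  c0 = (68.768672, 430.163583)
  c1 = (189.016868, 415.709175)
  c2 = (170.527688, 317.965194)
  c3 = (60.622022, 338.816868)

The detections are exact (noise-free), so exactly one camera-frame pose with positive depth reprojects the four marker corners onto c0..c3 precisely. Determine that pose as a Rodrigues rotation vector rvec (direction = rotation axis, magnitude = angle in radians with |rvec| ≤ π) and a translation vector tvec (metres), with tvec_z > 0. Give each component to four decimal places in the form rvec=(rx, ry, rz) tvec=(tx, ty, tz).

Intrinsics K: fx=667.5, fy=404.9, cx=311.3, cy=234.5
Marker side s = 0.216 m; corners in marker frame (Z=0):
  M0 = (-0.1080, +0.1080, 0)
  M1 = (+0.1080, +0.1080, 0)
  M2 = (+0.1080, -0.1080, 0)
  M3 = (-0.1080, -0.1080, 0)
Detected image corners:
  c0 = (68.768672, 430.163583) px
  c1 = (189.016868, 415.709175) px
  c2 = (170.527688, 317.965194) px
  c3 = (60.622022, 338.816868) px
Planar DLT: solve 8×8 A·h = b for H (H[2,2]=1):
  H  [+485.02610 +15.22100 +119.58841]
  H  [-226.07971 +297.42611 +374.13029]
  H  [-0.38268 -0.37180 +1.00000]
B = K⁻¹H; ‖b₁‖=1.038765, ‖b₂‖=1.038765; λ = 2/(‖b₁‖+‖b₂‖) = 0.962681, sign → tz>0 ⇒ λ=+0.962681
r₁ = λ·B[:,0] = (+0.87132,-0.32416,-0.36840); r₂ = λ·B[:,1] = (+0.18888,+0.91445,-0.35793)
r₃ = r₁×r₂ = (+0.45291,+0.24229,+0.85801); SVD([r₁ r₂ r₃]) → R = UVᵀ:
  R  [+0.87132 +0.18888 +0.45291]
  R  [-0.32416 +0.91445 +0.24229]
  R  [-0.36840 -0.35793 +0.85801]
t = (-0.27649, +0.33198, +0.96268) m
tr R = 2.643776; θ = arccos((tr R − 1)/2) = 0.606079 rad = 34.726°
axis k = ((R−Rᵀ)₃₂, (R−Rᵀ)₁₃, (R−Rᵀ)₂₁) / (2 sinθ) = (-0.526826, +0.720884, -0.450312)
rvec = θ·k = (-0.319298, +0.436913, -0.272925)

rvec=(-0.3193, 0.4369, -0.2729) tvec=(-0.2765, 0.3320, 0.9627)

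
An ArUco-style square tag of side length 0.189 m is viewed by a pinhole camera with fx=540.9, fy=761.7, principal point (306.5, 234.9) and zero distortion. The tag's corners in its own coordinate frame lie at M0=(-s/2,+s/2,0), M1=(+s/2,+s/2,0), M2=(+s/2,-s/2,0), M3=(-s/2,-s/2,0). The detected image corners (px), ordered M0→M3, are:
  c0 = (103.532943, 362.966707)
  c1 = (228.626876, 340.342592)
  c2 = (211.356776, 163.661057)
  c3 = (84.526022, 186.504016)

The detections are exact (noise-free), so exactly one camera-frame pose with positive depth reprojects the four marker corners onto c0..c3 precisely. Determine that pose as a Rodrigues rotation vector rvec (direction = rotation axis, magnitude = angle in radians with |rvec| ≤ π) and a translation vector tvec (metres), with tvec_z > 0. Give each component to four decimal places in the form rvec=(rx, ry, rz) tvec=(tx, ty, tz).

rvec=(0.0583, -0.0060, -0.1274) tvec=(-0.2225, 0.0307, 0.8055)

Intrinsics K: fx=540.9, fy=761.7, cx=306.5, cy=234.9
Marker side s = 0.189 m; corners in marker frame (Z=0):
  M0 = (-0.0945, +0.0945, 0)
  M1 = (+0.0945, +0.0945, 0)
  M2 = (+0.0945, -0.0945, 0)
  M3 = (-0.0945, -0.0945, 0)
Detected image corners:
  c0 = (103.532943, 362.966707) px
  c1 = (228.626876, 340.342592) px
  c2 = (211.356776, 163.661057) px
  c3 = (84.526022, 186.504016) px
Planar DLT: solve 8×8 A·h = b for H (H[2,2]=1):
  H  [+666.87297 +107.36146 +157.08940]
  H  [-119.54619 +953.35251 +263.97092]
  H  [+0.00278 +0.07255 +1.00000]
B = K⁻¹H; ‖b₁‖=1.241392, ‖b₂‖=1.241392; λ = 2/(‖b₁‖+‖b₂‖) = 0.805547, sign → tz>0 ⇒ λ=+0.805547
r₁ = λ·B[:,0] = (+0.99188,-0.12712,+0.00224); r₂ = λ·B[:,1] = (+0.12677,+0.99021,+0.05845)
r₃ = r₁×r₂ = (-0.00965,-0.05769,+0.99829); SVD([r₁ r₂ r₃]) → R = UVᵀ:
  R  [+0.99188 +0.12677 -0.00965]
  R  [-0.12712 +0.99021 -0.05769]
  R  [+0.00224 +0.05845 +0.99829]
t = (-0.22251, +0.03074, +0.80555) m
tr R = 2.980381; θ = arccos((tr R − 1)/2) = 0.140181 rad = 8.032°
axis k = ((R−Rᵀ)₃₂, (R−Rᵀ)₁₃, (R−Rᵀ)₂₁) / (2 sinθ) = (+0.415583, -0.042556, -0.908559)
rvec = θ·k = (+0.058257, -0.005966, -0.127363)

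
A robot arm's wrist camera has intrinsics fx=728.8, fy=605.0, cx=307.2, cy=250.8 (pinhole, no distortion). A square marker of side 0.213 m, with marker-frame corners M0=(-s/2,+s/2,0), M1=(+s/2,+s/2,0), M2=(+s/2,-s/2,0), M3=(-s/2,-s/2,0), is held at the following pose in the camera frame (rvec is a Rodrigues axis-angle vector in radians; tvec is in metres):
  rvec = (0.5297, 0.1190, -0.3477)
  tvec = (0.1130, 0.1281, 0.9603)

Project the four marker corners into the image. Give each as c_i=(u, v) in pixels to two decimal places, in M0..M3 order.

Intrinsics K: fx=728.8, fy=605.0, cx=307.2, cy=250.8
Marker side s = 0.213 m; corners in marker frame (Z=0):
  M0 = (-0.1065, +0.1065, 0)
  M1 = (+0.1065, +0.1065, 0)
  M2 = (+0.1065, -0.1065, 0)
  M3 = (-0.1065, -0.1065, 0)
rvec = (0.5297, 0.1190, -0.3477), |rvec| = θ = 0.64470 rad = 36.939°
Rodrigues: sinθ=0.60096, 1−cosθ=0.20072; R = I + sinθ·[k]× + (1−cosθ)·[k]×²:
    [+0.93478 +0.35455 +0.02198]
    [-0.29367 +0.80612 -0.51374]
    [-0.19987 +0.47378 +0.85766]
t = (0.1130, 0.1281, 0.9603) m
M0: Pc = R·M0+t = (+0.05121, +0.24523, +1.03204); u = 728.8·(+0.05121)/1.03204 + 307.2 = 343.3600, v = 605.0·(+0.24523)/1.03204 + 250.8 = 394.5561
M1: Pc = R·M1+t = (+0.25031, +0.18268, +0.98947); u = 728.8·(+0.25031)/0.98947 + 307.2 = 491.5696, v = 605.0·(+0.18268)/0.98947 + 250.8 = 362.4949
M2: Pc = R·M2+t = (+0.17479, +0.01097, +0.88856); u = 728.8·(+0.17479)/0.88856 + 307.2 = 450.5675, v = 605.0·(+0.01097)/0.88856 + 250.8 = 258.2710
M3: Pc = R·M3+t = (-0.02431, +0.07352, +0.93113); u = 728.8·(-0.02431)/0.93113 + 307.2 = 288.1697, v = 605.0·(+0.07352)/0.93113 + 250.8 = 298.5722

c0=(343.36, 394.56) c1=(491.57, 362.49) c2=(450.57, 258.27) c3=(288.17, 298.57)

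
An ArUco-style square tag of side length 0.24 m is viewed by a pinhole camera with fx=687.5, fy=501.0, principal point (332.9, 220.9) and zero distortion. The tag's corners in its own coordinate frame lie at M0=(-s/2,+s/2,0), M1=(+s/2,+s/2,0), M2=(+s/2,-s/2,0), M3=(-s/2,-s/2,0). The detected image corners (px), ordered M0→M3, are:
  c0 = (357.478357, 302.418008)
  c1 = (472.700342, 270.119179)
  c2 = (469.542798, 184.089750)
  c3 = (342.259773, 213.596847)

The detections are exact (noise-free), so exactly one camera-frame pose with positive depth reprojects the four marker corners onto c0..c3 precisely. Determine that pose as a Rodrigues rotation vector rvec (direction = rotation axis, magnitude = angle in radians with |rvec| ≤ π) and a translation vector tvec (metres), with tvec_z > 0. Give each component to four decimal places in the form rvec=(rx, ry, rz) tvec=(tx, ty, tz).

Intrinsics K: fx=687.5, fy=501.0, cx=332.9, cy=220.9
Marker side s = 0.24 m; corners in marker frame (Z=0):
  M0 = (-0.1200, +0.1200, 0)
  M1 = (+0.1200, +0.1200, 0)
  M2 = (+0.1200, -0.1200, 0)
  M3 = (-0.1200, -0.1200, 0)
Detected image corners:
  c0 = (357.478357, 302.418008) px
  c1 = (472.700342, 270.119179) px
  c2 = (469.542798, 184.089750) px
  c3 = (342.259773, 213.596847) px
Planar DLT: solve 8×8 A·h = b for H (H[2,2]=1):
  H  [+615.79409 +199.12764 +412.69319]
  H  [-62.99812 +459.60762 +244.11696]
  H  [+0.27226 +0.39383 +1.00000]
B = K⁻¹H; ‖b₁‖=0.847367, ‖b₂‖=0.847367; λ = 2/(‖b₁‖+‖b₂‖) = 1.180126, sign → tz>0 ⇒ λ=+1.180126
r₁ = λ·B[:,0] = (+0.90146,-0.29006,+0.32131); r₂ = λ·B[:,1] = (+0.11676,+0.87770,+0.46477)
r₃ = r₁×r₂ = (-0.41682,-0.38145,+0.82508); SVD([r₁ r₂ r₃]) → R = UVᵀ:
  R  [+0.90146 +0.11676 -0.41682]
  R  [-0.29006 +0.87770 -0.38145]
  R  [+0.32131 +0.46477 +0.82508]
t = (+0.13697, +0.05469, +1.18013) m
tr R = 2.604236; θ = arccos((tr R − 1)/2) = 0.639963 rad = 36.667°
axis k = ((R−Rᵀ)₃₂, (R−Rᵀ)₁₃, (R−Rᵀ)₂₁) / (2 sinθ) = (+0.708530, -0.618025, -0.340631)
rvec = θ·k = (+0.453433, -0.395513, -0.217991)

rvec=(0.4534, -0.3955, -0.2180) tvec=(0.1370, 0.0547, 1.1801)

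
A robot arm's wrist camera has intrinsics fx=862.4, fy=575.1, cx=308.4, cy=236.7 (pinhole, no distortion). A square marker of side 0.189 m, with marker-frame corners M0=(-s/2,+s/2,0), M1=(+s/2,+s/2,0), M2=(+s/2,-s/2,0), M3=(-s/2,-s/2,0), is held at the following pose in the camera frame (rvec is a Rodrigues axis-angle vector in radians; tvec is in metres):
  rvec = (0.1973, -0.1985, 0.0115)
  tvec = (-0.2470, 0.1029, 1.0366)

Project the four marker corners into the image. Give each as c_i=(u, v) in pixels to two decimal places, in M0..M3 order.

c0=(23.32, 345.66) c1=(182.06, 341.06) c2=(182.44, 241.95) c3=(17.91, 243.03)

Intrinsics K: fx=862.4, fy=575.1, cx=308.4, cy=236.7
Marker side s = 0.189 m; corners in marker frame (Z=0):
  M0 = (-0.0945, +0.0945, 0)
  M1 = (+0.0945, +0.0945, 0)
  M2 = (+0.0945, -0.0945, 0)
  M3 = (-0.0945, -0.0945, 0)
rvec = (0.1973, -0.1985, 0.0115), |rvec| = θ = 0.28011 rad = 16.049°
Rodrigues: sinθ=0.27646, 1−cosθ=0.03898; R = I + sinθ·[k]× + (1−cosθ)·[k]×²:
    [+0.98036 -0.03080 -0.19479]
    [-0.00810 +0.98060 -0.19586]
    [+0.19704 +0.19360 +0.96109]
t = (-0.2470, 0.1029, 1.0366) m
M0: Pc = R·M0+t = (-0.34256, +0.19633, +1.03627); u = 862.4·(-0.34256)/1.03627 + 308.4 = 23.3214, v = 575.1·(+0.19633)/1.03627 + 236.7 = 345.6583
M1: Pc = R·M1+t = (-0.15727, +0.19480, +1.07352); u = 862.4·(-0.15727)/1.07352 + 308.4 = 182.0609, v = 575.1·(+0.19480)/1.07352 + 236.7 = 341.0579
M2: Pc = R·M2+t = (-0.15144, +0.00947, +1.03693); u = 862.4·(-0.15144)/1.03693 + 308.4 = 182.4450, v = 575.1·(+0.00947)/1.03693 + 236.7 = 241.9510
M3: Pc = R·M3+t = (-0.33673, +0.01100, +0.99968); u = 862.4·(-0.33673)/0.99968 + 308.4 = 17.9098, v = 575.1·(+0.01100)/0.99968 + 236.7 = 243.0277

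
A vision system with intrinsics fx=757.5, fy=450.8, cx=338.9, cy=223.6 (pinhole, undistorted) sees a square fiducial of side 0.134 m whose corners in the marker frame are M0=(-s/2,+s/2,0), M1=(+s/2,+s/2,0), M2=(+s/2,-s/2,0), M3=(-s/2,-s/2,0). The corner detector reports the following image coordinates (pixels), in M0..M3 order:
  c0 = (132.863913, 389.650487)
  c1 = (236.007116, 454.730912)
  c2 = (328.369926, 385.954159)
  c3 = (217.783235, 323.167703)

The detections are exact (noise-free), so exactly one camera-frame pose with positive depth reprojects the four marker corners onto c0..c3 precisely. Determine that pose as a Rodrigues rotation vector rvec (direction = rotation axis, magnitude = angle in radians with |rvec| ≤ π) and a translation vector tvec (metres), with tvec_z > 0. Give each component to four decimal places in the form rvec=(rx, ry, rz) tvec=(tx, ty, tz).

Intrinsics K: fx=757.5, fy=450.8, cx=338.9, cy=223.6
Marker side s = 0.134 m; corners in marker frame (Z=0):
  M0 = (-0.0670, +0.0670, 0)
  M1 = (+0.0670, +0.0670, 0)
  M2 = (+0.0670, -0.0670, 0)
  M3 = (-0.0670, -0.0670, 0)
Detected image corners:
  c0 = (132.863913, 389.650487) px
  c1 = (236.007116, 454.730912) px
  c2 = (328.369926, 385.954159) px
  c3 = (217.783235, 323.167703) px
Planar DLT: solve 8×8 A·h = b for H (H[2,2]=1):
  H  [+701.71626 -620.99769 +226.74643]
  H  [+315.14511 +571.90660 +387.87550]
  H  [-0.41730 +0.17366 +1.00000]
B = K⁻¹H; ‖b₁‖=1.494652, ‖b₂‖=1.494652; λ = 2/(‖b₁‖+‖b₂‖) = 0.669052, sign → tz>0 ⇒ λ=+0.669052
r₁ = λ·B[:,0] = (+0.74469,+0.60620,-0.27920); r₂ = λ·B[:,1] = (-0.60047,+0.79116,+0.11619)
r₃ = r₁×r₂ = (+0.29132,+0.08112,+0.95318); SVD([r₁ r₂ r₃]) → R = UVᵀ:
  R  [+0.74469 -0.60047 +0.29132]
  R  [+0.60620 +0.79116 +0.08112]
  R  [-0.27920 +0.11619 +0.95318]
t = (-0.09906, +0.24381, +0.66905) m
tr R = 2.489032; θ = arccos((tr R − 1)/2) = 0.730987 rad = 41.882°
axis k = ((R−Rᵀ)₃₂, (R−Rᵀ)₁₃, (R−Rᵀ)₂₁) / (2 sinθ) = (+0.026262, +0.427288, +0.903734)
rvec = θ·k = (+0.019197, +0.312342, +0.660618)

rvec=(0.0192, 0.3123, 0.6606) tvec=(-0.0991, 0.2438, 0.6691)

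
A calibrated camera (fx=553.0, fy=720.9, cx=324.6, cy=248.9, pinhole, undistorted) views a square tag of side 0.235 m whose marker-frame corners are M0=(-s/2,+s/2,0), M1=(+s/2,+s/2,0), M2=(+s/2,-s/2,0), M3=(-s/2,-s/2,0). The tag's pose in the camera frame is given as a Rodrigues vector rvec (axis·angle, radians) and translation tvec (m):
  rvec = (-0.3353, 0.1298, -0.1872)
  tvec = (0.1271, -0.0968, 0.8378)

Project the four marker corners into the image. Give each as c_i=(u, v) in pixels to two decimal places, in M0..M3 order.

Intrinsics K: fx=553.0, fy=720.9, cx=324.6, cy=248.9
Marker side s = 0.235 m; corners in marker frame (Z=0):
  M0 = (-0.1175, +0.1175, 0)
  M1 = (+0.1175, +0.1175, 0)
  M2 = (+0.1175, -0.1175, 0)
  M3 = (-0.1175, -0.1175, 0)
rvec = (-0.3353, 0.1298, -0.1872), |rvec| = θ = 0.40536 rad = 23.226°
Rodrigues: sinθ=0.39435, 1−cosθ=0.08104; R = I + sinθ·[k]× + (1−cosθ)·[k]×²:
    [+0.97441 +0.16065 +0.15723]
    [-0.20358 +0.92727 +0.31421]
    [-0.09532 -0.33818 +0.93624]
t = (0.1271, -0.0968, 0.8378) m
M0: Pc = R·M0+t = (+0.03148, +0.03607, +0.80926); u = 553.0·(+0.03148)/0.80926 + 324.6 = 346.1139, v = 720.9·(+0.03607)/0.80926 + 248.9 = 281.0357
M1: Pc = R·M1+t = (+0.26047, -0.01177, +0.78686); u = 553.0·(+0.26047)/0.78686 + 324.6 = 507.6551, v = 720.9·(-0.01177)/0.78686 + 248.9 = 238.1199
M2: Pc = R·M2+t = (+0.22272, -0.22967, +0.86634); u = 553.0·(+0.22272)/0.86634 + 324.6 = 466.7645, v = 720.9·(-0.22967)/0.86634 + 248.9 = 57.7818
M3: Pc = R·M3+t = (-0.00627, -0.18183, +0.88874); u = 553.0·(-0.00627)/0.88874 + 324.6 = 320.6990, v = 720.9·(-0.18183)/0.88874 + 248.9 = 101.4053

c0=(346.11, 281.04) c1=(507.66, 238.12) c2=(466.76, 57.78) c3=(320.70, 101.41)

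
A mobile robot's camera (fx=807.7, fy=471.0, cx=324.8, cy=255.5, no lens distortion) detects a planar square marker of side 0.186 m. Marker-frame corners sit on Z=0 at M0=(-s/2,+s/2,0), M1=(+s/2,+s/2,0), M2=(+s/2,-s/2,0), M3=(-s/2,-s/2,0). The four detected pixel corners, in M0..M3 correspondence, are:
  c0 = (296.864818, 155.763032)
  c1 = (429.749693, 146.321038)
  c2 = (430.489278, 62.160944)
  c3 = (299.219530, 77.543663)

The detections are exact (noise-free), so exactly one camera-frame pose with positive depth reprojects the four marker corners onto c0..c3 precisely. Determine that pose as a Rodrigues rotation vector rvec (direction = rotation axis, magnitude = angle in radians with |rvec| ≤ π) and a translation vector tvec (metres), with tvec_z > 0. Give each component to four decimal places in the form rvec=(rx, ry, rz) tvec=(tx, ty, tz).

Intrinsics K: fx=807.7, fy=471.0, cx=324.8, cy=255.5
Marker side s = 0.186 m; corners in marker frame (Z=0):
  M0 = (-0.0930, +0.0930, 0)
  M1 = (+0.0930, +0.0930, 0)
  M2 = (+0.0930, -0.0930, 0)
  M3 = (-0.0930, -0.0930, 0)
Detected image corners:
  c0 = (296.864818, 155.763032) px
  c1 = (429.749693, 146.321038) px
  c2 = (430.489278, 62.160944) px
  c3 = (299.219530, 77.543663) px
Planar DLT: solve 8×8 A·h = b for H (H[2,2]=1):
  H  [+562.91519 -34.14155 +361.60367]
  H  [-111.47687 +428.11938 +110.41436]
  H  [-0.40417 -0.07048 +1.00000]
B = K⁻¹H; ‖b₁‖=0.949912, ‖b₂‖=0.949912; λ = 2/(‖b₁‖+‖b₂‖) = 1.052729, sign → tz>0 ⇒ λ=+1.052729
r₁ = λ·B[:,0] = (+0.90478,-0.01836,-0.42548); r₂ = λ·B[:,1] = (-0.01466,+0.99714,-0.07420)
r₃ = r₁×r₂ = (+0.42562,+0.07337,+0.90192); SVD([r₁ r₂ r₃]) → R = UVᵀ:
  R  [+0.90478 -0.01466 +0.42562]
  R  [-0.01836 +0.99714 +0.07337]
  R  [-0.42548 -0.07420 +0.90192]
t = (+0.04797, -0.32428, +1.05273) m
tr R = 2.803840; θ = arccos((tr R − 1)/2) = 0.446602 rad = 25.588°
axis k = ((R−Rᵀ)₃₂, (R−Rᵀ)₁₃, (R−Rᵀ)₂₁) / (2 sinθ) = (-0.170833, +0.985291, -0.004275)
rvec = θ·k = (-0.076294, +0.440032, -0.001909)

rvec=(-0.0763, 0.4400, -0.0019) tvec=(0.0480, -0.3243, 1.0527)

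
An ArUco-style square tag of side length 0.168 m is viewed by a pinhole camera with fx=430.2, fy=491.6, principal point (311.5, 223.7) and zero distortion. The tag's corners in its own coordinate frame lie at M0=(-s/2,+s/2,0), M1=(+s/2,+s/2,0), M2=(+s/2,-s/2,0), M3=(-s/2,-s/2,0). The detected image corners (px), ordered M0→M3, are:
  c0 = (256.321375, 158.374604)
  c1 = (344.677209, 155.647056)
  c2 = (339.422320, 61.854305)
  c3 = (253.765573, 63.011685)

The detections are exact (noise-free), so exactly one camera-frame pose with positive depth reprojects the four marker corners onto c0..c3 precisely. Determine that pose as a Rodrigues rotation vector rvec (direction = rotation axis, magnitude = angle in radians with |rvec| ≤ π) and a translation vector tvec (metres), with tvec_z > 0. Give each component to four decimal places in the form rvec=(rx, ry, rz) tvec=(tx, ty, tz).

rvec=(-0.1593, -0.0757, -0.0439) tvec=(-0.0244, -0.1936, 0.8297)

Intrinsics K: fx=430.2, fy=491.6, cx=311.5, cy=223.7
Marker side s = 0.168 m; corners in marker frame (Z=0):
  M0 = (-0.0840, +0.0840, 0)
  M1 = (+0.0840, +0.0840, 0)
  M2 = (+0.0840, -0.0840, 0)
  M3 = (-0.0840, -0.0840, 0)
Detected image corners:
  c0 = (256.321375, 158.374604) px
  c1 = (344.677209, 155.647056) px
  c2 = (339.422320, 61.854305) px
  c3 = (253.765573, 63.011685) px
Planar DLT: solve 8×8 A·h = b for H (H[2,2]=1):
  H  [+546.11131 -33.08969 +298.86257]
  H  [-1.07106 +542.19795 +108.96375]
  H  [+0.09494 -0.18891 +1.00000]
B = K⁻¹H; ‖b₁‖=1.205293, ‖b₂‖=1.205293; λ = 2/(‖b₁‖+‖b₂‖) = 0.829673, sign → tz>0 ⇒ λ=+0.829673
r₁ = λ·B[:,0] = (+0.99618,-0.03765,+0.07877); r₂ = λ·B[:,1] = (+0.04967,+0.98639,-0.15674)
r₃ = r₁×r₂ = (-0.07180,+0.16005,+0.98449); SVD([r₁ r₂ r₃]) → R = UVᵀ:
  R  [+0.99618 +0.04967 -0.07180]
  R  [-0.03765 +0.98639 +0.16005]
  R  [+0.07877 -0.15674 +0.98449]
t = (-0.02437, -0.19364, +0.82967) m
tr R = 2.967066; θ = arccos((tr R − 1)/2) = 0.181727 rad = 10.412°
axis k = ((R−Rᵀ)₃₂, (R−Rᵀ)₁₃, (R−Rᵀ)₂₁) / (2 sinθ) = (-0.876422, -0.416552, -0.241595)
rvec = θ·k = (-0.159270, -0.075699, -0.043904)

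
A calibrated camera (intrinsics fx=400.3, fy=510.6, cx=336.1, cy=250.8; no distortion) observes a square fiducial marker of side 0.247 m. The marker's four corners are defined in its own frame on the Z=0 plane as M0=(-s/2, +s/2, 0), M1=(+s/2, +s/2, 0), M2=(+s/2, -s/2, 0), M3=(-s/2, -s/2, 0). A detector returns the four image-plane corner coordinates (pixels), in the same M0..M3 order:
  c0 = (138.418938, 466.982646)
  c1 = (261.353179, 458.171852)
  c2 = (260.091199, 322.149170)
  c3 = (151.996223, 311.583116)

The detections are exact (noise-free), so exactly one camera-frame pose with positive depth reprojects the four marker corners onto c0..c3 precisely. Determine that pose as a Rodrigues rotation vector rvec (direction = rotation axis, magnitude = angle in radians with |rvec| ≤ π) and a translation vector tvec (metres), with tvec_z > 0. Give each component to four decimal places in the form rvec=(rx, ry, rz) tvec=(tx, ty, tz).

rvec=(-0.4639, -0.5250, 0.0253) tvec=(-0.2844, 0.2323, 0.8818)

Intrinsics K: fx=400.3, fy=510.6, cx=336.1, cy=250.8
Marker side s = 0.247 m; corners in marker frame (Z=0):
  M0 = (-0.1235, +0.1235, 0)
  M1 = (+0.1235, +0.1235, 0)
  M2 = (+0.1235, -0.1235, 0)
  M3 = (-0.1235, -0.1235, 0)
Detected image corners:
  c0 = (138.418938, 466.982646) px
  c1 = (261.353179, 458.171852) px
  c2 = (260.091199, 322.149170) px
  c3 = (151.996223, 311.583116) px
Planar DLT: solve 8×8 A·h = b for H (H[2,2]=1):
  H  [+575.72201 -122.62452 +207.01309]
  H  [+216.90647 +395.85697 +385.33109]
  H  [+0.54134 -0.49123 +1.00000]
B = K⁻¹H; ‖b₁‖=1.134009, ‖b₂‖=1.134009; λ = 2/(‖b₁‖+‖b₂‖) = 0.881827, sign → tz>0 ⇒ λ=+0.881827
r₁ = λ·B[:,0] = (+0.86746,+0.14013,+0.47737); r₂ = λ·B[:,1] = (+0.09358,+0.89644,-0.43318)
r₃ = r₁×r₂ = (-0.48863,+0.42044,+0.76451); SVD([r₁ r₂ r₃]) → R = UVᵀ:
  R  [+0.86746 +0.09358 -0.48863]
  R  [+0.14013 +0.89644 +0.42044]
  R  [+0.47737 -0.43318 +0.76451]
t = (-0.28437, +0.23234, +0.88183) m
tr R = 2.528396; θ = arccos((tr R − 1)/2) = 0.700999 rad = 40.164°
axis k = ((R−Rᵀ)₃₂, (R−Rᵀ)₁₃, (R−Rᵀ)₂₁) / (2 sinθ) = (-0.661741, -0.748864, +0.036086)
rvec = θ·k = (-0.463880, -0.524953, +0.025296)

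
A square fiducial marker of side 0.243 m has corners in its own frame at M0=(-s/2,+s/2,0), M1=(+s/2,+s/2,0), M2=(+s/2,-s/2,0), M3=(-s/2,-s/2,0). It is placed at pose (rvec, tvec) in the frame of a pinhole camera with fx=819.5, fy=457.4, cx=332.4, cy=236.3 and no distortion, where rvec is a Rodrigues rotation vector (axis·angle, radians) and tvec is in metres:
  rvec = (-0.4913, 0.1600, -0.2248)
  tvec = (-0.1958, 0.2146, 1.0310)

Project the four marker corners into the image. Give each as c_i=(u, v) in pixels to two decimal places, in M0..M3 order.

Intrinsics K: fx=819.5, fy=457.4, cx=332.4, cy=236.3
Marker side s = 0.243 m; corners in marker frame (Z=0):
  M0 = (-0.1215, +0.1215, 0)
  M1 = (+0.1215, +0.1215, 0)
  M2 = (+0.1215, -0.1215, 0)
  M3 = (-0.1215, -0.1215, 0)
rvec = (-0.4913, 0.1600, -0.2248), |rvec| = θ = 0.56348 rad = 32.285°
Rodrigues: sinθ=0.53413, 1−cosθ=0.15460; R = I + sinθ·[k]× + (1−cosθ)·[k]×²:
    [+0.96293 +0.17482 +0.20544]
    [-0.25137 +0.85787 +0.44820]
    [-0.09789 -0.48322 +0.87001]
t = (-0.1958, 0.2146, 1.0310) m
M0: Pc = R·M0+t = (-0.29156, +0.34937, +0.98418); u = 819.5·(-0.29156)/0.98418 + 332.4 = 89.6300, v = 457.4·(+0.34937)/0.98418 + 236.3 = 398.6710
M1: Pc = R·M1+t = (-0.05756, +0.28829, +0.96039); u = 819.5·(-0.05756)/0.96039 + 332.4 = 283.2810, v = 457.4·(+0.28829)/0.96039 + 236.3 = 373.6016
M2: Pc = R·M2+t = (-0.10004, +0.07983, +1.07782); u = 819.5·(-0.10004)/1.07782 + 332.4 = 256.3331, v = 457.4·(+0.07983)/1.07782 + 236.3 = 270.1772
M3: Pc = R·M3+t = (-0.33404, +0.14091, +1.10161); u = 819.5·(-0.33404)/1.10161 + 332.4 = 83.9058, v = 457.4·(+0.14091)/1.10161 + 236.3 = 294.8077

c0=(89.63, 398.67) c1=(283.28, 373.60) c2=(256.33, 270.18) c3=(83.91, 294.81)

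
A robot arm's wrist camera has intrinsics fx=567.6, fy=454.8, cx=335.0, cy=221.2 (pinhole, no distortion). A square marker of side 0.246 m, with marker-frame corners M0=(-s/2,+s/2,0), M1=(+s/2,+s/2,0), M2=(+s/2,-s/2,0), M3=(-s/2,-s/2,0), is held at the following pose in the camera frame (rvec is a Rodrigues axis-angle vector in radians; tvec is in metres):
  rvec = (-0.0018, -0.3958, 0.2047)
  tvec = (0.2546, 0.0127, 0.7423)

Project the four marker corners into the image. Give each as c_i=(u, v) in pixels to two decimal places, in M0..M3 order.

Intrinsics K: fx=567.6, fy=454.8, cx=335.0, cy=221.2
Marker side s = 0.246 m; corners in marker frame (Z=0):
  M0 = (-0.1230, +0.1230, 0)
  M1 = (+0.1230, +0.1230, 0)
  M2 = (+0.1230, -0.1230, 0)
  M3 = (-0.1230, -0.1230, 0)
rvec = (-0.0018, -0.3958, 0.2047), |rvec| = θ = 0.44560 rad = 25.531°
Rodrigues: sinθ=0.43100, 1−cosθ=0.09765; R = I + sinθ·[k]× + (1−cosθ)·[k]×²:
    [+0.90235 -0.19764 -0.38301]
    [+0.19834 +0.97939 -0.03810]
    [+0.38265 -0.04159 +0.92296]
t = (0.2546, 0.0127, 0.7423) m
M0: Pc = R·M0+t = (+0.11930, +0.10877, +0.69012); u = 567.6·(+0.11930)/0.69012 + 335.0 = 433.1209, v = 454.8·(+0.10877)/0.69012 + 221.2 = 292.8806
M1: Pc = R·M1+t = (+0.34128, +0.15756, +0.78425); u = 567.6·(+0.34128)/0.78425 + 335.0 = 582.0002, v = 454.8·(+0.15756)/0.78425 + 221.2 = 312.5724
M2: Pc = R·M2+t = (+0.38990, -0.08337, +0.79448); u = 567.6·(+0.38990)/0.79448 + 335.0 = 613.5553, v = 454.8·(-0.08337)/0.79448 + 221.2 = 173.4755
M3: Pc = R·M3+t = (+0.16792, -0.13216, +0.70035); u = 567.6·(+0.16792)/0.70035 + 335.0 = 471.0918, v = 454.8·(-0.13216)/0.70035 + 221.2 = 135.3757

c0=(433.12, 292.88) c1=(582.00, 312.57) c2=(613.56, 173.48) c3=(471.09, 135.38)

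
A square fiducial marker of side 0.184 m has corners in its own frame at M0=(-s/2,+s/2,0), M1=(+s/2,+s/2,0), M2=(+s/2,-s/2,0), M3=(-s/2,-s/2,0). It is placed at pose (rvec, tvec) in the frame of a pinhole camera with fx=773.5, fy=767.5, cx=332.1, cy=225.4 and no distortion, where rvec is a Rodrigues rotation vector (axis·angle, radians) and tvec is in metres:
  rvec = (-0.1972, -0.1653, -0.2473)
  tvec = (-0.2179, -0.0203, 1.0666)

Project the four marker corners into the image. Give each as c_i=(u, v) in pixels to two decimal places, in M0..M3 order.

c0=(120.97, 290.70) c1=(255.19, 258.72) c2=(223.99, 135.69) c3=(92.78, 162.76)

Intrinsics K: fx=773.5, fy=767.5, cx=332.1, cy=225.4
Marker side s = 0.184 m; corners in marker frame (Z=0):
  M0 = (-0.0920, +0.0920, 0)
  M1 = (+0.0920, +0.0920, 0)
  M2 = (+0.0920, -0.0920, 0)
  M3 = (-0.0920, -0.0920, 0)
rvec = (-0.1972, -0.1653, -0.2473), |rvec| = θ = 0.35689 rad = 20.448°
Rodrigues: sinθ=0.34936, 1−cosθ=0.06301; R = I + sinθ·[k]× + (1−cosθ)·[k]×²:
    [+0.95623 +0.25821 -0.13769]
    [-0.22596 +0.95051 +0.21326]
    [+0.18594 -0.17282 +0.96724]
t = (-0.2179, -0.0203, 1.0666) m
M0: Pc = R·M0+t = (-0.28212, +0.08793, +1.03359); u = 773.5·(-0.28212)/1.03359 + 332.1 = 120.9747, v = 767.5·(+0.08793)/1.03359 + 225.4 = 290.6962
M1: Pc = R·M1+t = (-0.10617, +0.04636, +1.06781); u = 773.5·(-0.10617)/1.06781 + 332.1 = 255.1911, v = 767.5·(+0.04636)/1.06781 + 225.4 = 258.7208
M2: Pc = R·M2+t = (-0.15368, -0.12853, +1.09961); u = 773.5·(-0.15368)/1.09961 + 332.1 = 223.9945, v = 767.5·(-0.12853)/1.09961 + 225.4 = 135.6857
M3: Pc = R·M3+t = (-0.32963, -0.08696, +1.06539); u = 773.5·(-0.32963)/1.06539 + 332.1 = 92.7822, v = 767.5·(-0.08696)/1.06539 + 225.4 = 162.7558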